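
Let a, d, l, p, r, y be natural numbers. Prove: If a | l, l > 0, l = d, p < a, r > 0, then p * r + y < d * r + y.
From a | l and l > 0, a ≤ l. l = d, so a ≤ d. Since p < a, p < d. r > 0, so p * r < d * r. Then p * r + y < d * r + y.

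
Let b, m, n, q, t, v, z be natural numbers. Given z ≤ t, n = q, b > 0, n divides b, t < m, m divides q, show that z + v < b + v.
z ≤ t and t < m, so z < m. From n = q and n divides b, q divides b. From m divides q, m divides b. b > 0, so m ≤ b. Since z < m, z < b. Then z + v < b + v.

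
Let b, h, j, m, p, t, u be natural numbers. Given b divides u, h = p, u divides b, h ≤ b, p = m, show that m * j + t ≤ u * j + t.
Because h = p and p = m, h = m. b divides u and u divides b, therefore b = u. From h ≤ b, h ≤ u. h = m, so m ≤ u. By multiplying by a non-negative, m * j ≤ u * j. Then m * j + t ≤ u * j + t.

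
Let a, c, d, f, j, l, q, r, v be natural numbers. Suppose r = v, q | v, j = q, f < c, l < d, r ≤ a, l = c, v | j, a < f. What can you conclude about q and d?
q < d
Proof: j = q and v | j, thus v | q. Since q | v, v = q. Since r = v, r = q. r ≤ a, so q ≤ a. Since a < f and f < c, a < c. l = c and l < d, hence c < d. a < c, so a < d. q ≤ a, so q < d.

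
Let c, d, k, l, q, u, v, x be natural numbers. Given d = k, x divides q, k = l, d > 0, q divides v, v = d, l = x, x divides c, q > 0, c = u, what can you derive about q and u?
q divides u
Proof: From x divides q and q > 0, x ≤ q. From d = k and k = l, d = l. Because l = x, d = x. Since v = d and q divides v, q divides d. d > 0, so q ≤ d. Since d = x, q ≤ x. Since x ≤ q, x = q. c = u and x divides c, so x divides u. x = q, so q divides u.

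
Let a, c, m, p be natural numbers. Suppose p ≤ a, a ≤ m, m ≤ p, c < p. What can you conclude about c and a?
c < a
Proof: From a ≤ m and m ≤ p, a ≤ p. Since p ≤ a, p = a. Since c < p, c < a.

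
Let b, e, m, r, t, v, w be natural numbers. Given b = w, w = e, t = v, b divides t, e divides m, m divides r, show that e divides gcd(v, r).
b = w and w = e, thus b = e. Since t = v and b divides t, b divides v. Since b = e, e divides v. Because e divides m and m divides r, e divides r. e divides v, so e divides gcd(v, r).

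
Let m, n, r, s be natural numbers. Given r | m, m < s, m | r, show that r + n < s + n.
m | r and r | m, so m = r. Since m < s, r < s. Then r + n < s + n.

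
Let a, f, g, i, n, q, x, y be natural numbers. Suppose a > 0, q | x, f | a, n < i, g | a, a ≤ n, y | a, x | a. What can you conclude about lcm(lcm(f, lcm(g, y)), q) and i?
lcm(lcm(f, lcm(g, y)), q) < i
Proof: g | a and y | a, thus lcm(g, y) | a. f | a, so lcm(f, lcm(g, y)) | a. q | x and x | a, thus q | a. Since lcm(f, lcm(g, y)) | a, lcm(lcm(f, lcm(g, y)), q) | a. Since a > 0, lcm(lcm(f, lcm(g, y)), q) ≤ a. Since a ≤ n, lcm(lcm(f, lcm(g, y)), q) ≤ n. n < i, so lcm(lcm(f, lcm(g, y)), q) < i.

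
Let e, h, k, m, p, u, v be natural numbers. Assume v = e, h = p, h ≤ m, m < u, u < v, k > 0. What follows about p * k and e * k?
p * k < e * k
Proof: h ≤ m and m < u, therefore h < u. u < v, so h < v. Since h = p, p < v. v = e, so p < e. k > 0, so p * k < e * k.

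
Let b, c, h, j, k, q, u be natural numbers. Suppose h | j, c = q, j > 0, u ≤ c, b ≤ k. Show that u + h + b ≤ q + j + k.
c = q and u ≤ c, hence u ≤ q. h | j and j > 0, therefore h ≤ j. b ≤ k, so h + b ≤ j + k. Since u ≤ q, u + h + b ≤ q + j + k.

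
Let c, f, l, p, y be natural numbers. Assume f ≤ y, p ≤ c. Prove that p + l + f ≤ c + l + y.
p ≤ c, so p + l ≤ c + l. f ≤ y, so p + l + f ≤ c + l + y.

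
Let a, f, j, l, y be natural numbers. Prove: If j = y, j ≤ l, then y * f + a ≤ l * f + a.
From j = y and j ≤ l, y ≤ l. By multiplying by a non-negative, y * f ≤ l * f. Then y * f + a ≤ l * f + a.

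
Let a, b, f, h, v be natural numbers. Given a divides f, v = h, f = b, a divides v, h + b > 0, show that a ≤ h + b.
From v = h and a divides v, a divides h. f = b and a divides f, so a divides b. Since a divides h, a divides h + b. Since h + b > 0, a ≤ h + b.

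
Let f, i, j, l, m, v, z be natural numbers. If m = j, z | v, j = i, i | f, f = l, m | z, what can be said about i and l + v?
i | l + v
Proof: f = l and i | f, hence i | l. Since m = j and m | z, j | z. Since j = i, i | z. Because z | v, i | v. i | l, so i | l + v.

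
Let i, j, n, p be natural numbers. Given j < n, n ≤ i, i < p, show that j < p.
j < n and n ≤ i, so j < i. i < p, so j < p.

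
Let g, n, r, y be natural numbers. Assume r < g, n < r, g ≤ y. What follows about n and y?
n < y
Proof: n < r and r < g, hence n < g. Since g ≤ y, n < y.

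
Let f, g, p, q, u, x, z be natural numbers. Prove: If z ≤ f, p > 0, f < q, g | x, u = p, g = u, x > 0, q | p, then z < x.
Since z ≤ f and f < q, z < q. q | p and p > 0, thus q ≤ p. g = u and u = p, so g = p. Since g | x, p | x. Since x > 0, p ≤ x. q ≤ p, so q ≤ x. Since z < q, z < x.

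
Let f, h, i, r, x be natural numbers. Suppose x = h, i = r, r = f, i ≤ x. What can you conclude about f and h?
f ≤ h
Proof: From i = r and r = f, i = f. Since i ≤ x, f ≤ x. From x = h, f ≤ h.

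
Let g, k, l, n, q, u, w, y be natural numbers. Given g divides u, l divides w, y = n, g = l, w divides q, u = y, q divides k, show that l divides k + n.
l divides w and w divides q, therefore l divides q. q divides k, so l divides k. Because u = y and g divides u, g divides y. y = n, so g divides n. Since g = l, l divides n. l divides k, so l divides k + n.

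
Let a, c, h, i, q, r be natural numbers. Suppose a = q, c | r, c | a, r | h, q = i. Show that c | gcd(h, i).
Since c | r and r | h, c | h. a = q and q = i, thus a = i. Since c | a, c | i. Since c | h, c | gcd(h, i).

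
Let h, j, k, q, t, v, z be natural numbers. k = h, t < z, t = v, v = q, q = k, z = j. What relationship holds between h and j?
h < j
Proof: v = q and q = k, therefore v = k. Since k = h, v = h. From t = v and t < z, v < z. Since z = j, v < j. Since v = h, h < j.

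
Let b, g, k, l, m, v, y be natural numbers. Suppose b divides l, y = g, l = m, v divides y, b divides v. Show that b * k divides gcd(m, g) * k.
From l = m and b divides l, b divides m. y = g and v divides y, hence v divides g. Since b divides v, b divides g. b divides m, so b divides gcd(m, g). Then b * k divides gcd(m, g) * k.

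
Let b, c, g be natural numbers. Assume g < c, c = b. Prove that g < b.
Because c = b and g < c, by substitution, g < b.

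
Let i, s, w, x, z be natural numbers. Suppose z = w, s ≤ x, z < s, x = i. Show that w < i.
z = w and z < s, thus w < s. Since x = i and s ≤ x, s ≤ i. w < s, so w < i.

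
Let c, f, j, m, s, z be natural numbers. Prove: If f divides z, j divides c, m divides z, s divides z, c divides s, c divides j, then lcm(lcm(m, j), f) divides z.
Since c divides j and j divides c, c = j. c divides s and s divides z, therefore c divides z. Since c = j, j divides z. Since m divides z, lcm(m, j) divides z. Since f divides z, lcm(lcm(m, j), f) divides z.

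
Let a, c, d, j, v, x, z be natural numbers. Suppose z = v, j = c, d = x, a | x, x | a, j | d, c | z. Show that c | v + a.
From z = v and c | z, c | v. x | a and a | x, hence x = a. Since d = x, d = a. j = c and j | d, hence c | d. Since d = a, c | a. From c | v, c | v + a.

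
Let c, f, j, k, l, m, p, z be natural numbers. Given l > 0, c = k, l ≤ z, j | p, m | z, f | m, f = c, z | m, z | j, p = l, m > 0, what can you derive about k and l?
k ≤ l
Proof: From m | z and z | m, m = z. p = l and j | p, hence j | l. z | j, so z | l. From l > 0, z ≤ l. l ≤ z, so z = l. Since m = z, m = l. f = c and f | m, therefore c | m. Since c = k, k | m. Since m > 0, k ≤ m. Since m = l, k ≤ l.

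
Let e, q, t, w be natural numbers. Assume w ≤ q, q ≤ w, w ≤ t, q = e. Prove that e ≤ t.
w ≤ q and q ≤ w, therefore w = q. Since q = e, w = e. w ≤ t, so e ≤ t.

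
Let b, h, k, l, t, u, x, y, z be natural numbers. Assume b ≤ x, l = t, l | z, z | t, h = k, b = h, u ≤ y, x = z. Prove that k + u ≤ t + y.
l = t and l | z, so t | z. Because z | t, z = t. b = h and h = k, hence b = k. From x = z and b ≤ x, b ≤ z. b = k, so k ≤ z. z = t, so k ≤ t. Since u ≤ y, k + u ≤ t + y.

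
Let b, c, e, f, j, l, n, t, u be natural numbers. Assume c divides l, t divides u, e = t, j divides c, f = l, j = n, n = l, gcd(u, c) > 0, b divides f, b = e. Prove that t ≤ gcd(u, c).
j = n and n = l, hence j = l. Since j divides c, l divides c. c divides l, so l = c. b = e and e = t, thus b = t. b divides f, so t divides f. Since f = l, t divides l. Since l = c, t divides c. Because t divides u, t divides gcd(u, c). gcd(u, c) > 0, so t ≤ gcd(u, c).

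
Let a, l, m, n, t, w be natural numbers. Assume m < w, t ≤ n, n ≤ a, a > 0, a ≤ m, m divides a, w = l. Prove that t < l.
Because t ≤ n and n ≤ a, t ≤ a. m divides a and a > 0, thus m ≤ a. Since a ≤ m, m = a. w = l and m < w, therefore m < l. Since m = a, a < l. Since t ≤ a, t < l.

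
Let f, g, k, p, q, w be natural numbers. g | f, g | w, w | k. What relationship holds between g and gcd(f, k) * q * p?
g | gcd(f, k) * q * p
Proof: g | w and w | k, therefore g | k. From g | f, g | gcd(f, k). Then g | gcd(f, k) * q. Then g | gcd(f, k) * q * p.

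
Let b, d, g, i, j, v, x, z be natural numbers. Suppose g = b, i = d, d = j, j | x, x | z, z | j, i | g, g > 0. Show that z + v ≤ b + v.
Since i = d and d = j, i = j. From j | x and x | z, j | z. Since z | j, j = z. From i = j, i = z. Because i | g and g > 0, i ≤ g. i = z, so z ≤ g. From g = b, z ≤ b. Then z + v ≤ b + v.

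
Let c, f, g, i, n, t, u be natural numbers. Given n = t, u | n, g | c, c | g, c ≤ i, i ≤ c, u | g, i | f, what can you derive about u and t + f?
u | t + f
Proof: n = t and u | n, hence u | t. g | c and c | g, thus g = c. Because c ≤ i and i ≤ c, c = i. g = c, so g = i. u | g, so u | i. Because i | f, u | f. u | t, so u | t + f.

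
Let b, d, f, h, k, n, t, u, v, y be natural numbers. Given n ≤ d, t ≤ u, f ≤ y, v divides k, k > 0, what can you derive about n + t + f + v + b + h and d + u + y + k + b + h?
n + t + f + v + b + h ≤ d + u + y + k + b + h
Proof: n ≤ d and t ≤ u, hence n + t ≤ d + u. f ≤ y, so n + t + f ≤ d + u + y. From v divides k and k > 0, v ≤ k. Then v + b ≤ k + b. n + t + f ≤ d + u + y, so n + t + f + v + b ≤ d + u + y + k + b. Then n + t + f + v + b + h ≤ d + u + y + k + b + h.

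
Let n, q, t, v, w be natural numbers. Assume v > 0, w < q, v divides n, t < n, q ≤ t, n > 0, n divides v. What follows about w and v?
w < v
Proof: w < q and q ≤ t, thus w < t. n divides v and v > 0, so n ≤ v. v divides n and n > 0, therefore v ≤ n. n ≤ v, so n = v. t < n, so t < v. w < t, so w < v.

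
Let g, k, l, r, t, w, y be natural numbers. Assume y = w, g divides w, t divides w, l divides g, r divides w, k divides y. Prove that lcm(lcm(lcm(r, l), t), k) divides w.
Because l divides g and g divides w, l divides w. r divides w, so lcm(r, l) divides w. t divides w, so lcm(lcm(r, l), t) divides w. Since y = w and k divides y, k divides w. lcm(lcm(r, l), t) divides w, so lcm(lcm(lcm(r, l), t), k) divides w.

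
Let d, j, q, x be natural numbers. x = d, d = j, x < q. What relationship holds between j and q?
j < q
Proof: Because x = d and d = j, x = j. Since x < q, j < q.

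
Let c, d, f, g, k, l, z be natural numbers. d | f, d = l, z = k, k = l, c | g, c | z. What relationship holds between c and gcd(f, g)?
c | gcd(f, g)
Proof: z = k and c | z, so c | k. From k = l, c | l. Since d = l and d | f, l | f. c | l, so c | f. Since c | g, c | gcd(f, g).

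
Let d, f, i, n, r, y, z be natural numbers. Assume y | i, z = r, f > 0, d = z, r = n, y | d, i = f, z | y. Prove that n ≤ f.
Since z = r and r = n, z = n. d = z and y | d, so y | z. Because z | y, y = z. i = f and y | i, thus y | f. Because y = z, z | f. f > 0, so z ≤ f. z = n, so n ≤ f.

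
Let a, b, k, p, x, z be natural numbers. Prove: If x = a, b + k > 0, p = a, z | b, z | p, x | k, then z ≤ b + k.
p = a and z | p, so z | a. x = a and x | k, therefore a | k. Because z | a, z | k. Since z | b, z | b + k. Since b + k > 0, z ≤ b + k.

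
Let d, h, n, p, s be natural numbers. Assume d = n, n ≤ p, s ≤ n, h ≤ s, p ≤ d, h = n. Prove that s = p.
Because d = n and p ≤ d, p ≤ n. n ≤ p, so p = n. Since h = n and h ≤ s, n ≤ s. Since s ≤ n, n = s. Since p = n, p = s. Then s = p.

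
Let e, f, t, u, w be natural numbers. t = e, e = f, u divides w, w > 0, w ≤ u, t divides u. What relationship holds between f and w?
f ≤ w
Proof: t = e and e = f, therefore t = f. Because u divides w and w > 0, u ≤ w. Since w ≤ u, u = w. t divides u, so t divides w. t = f, so f divides w. Since w > 0, f ≤ w.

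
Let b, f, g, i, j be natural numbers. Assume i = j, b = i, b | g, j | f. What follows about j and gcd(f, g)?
j | gcd(f, g)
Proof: b = i and i = j, so b = j. From b | g, j | g. Since j | f, j | gcd(f, g).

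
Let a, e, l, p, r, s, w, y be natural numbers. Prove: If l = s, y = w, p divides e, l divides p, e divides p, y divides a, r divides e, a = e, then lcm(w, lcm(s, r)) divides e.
a = e and y divides a, therefore y divides e. Since y = w, w divides e. p divides e and e divides p, so p = e. l divides p, so l divides e. Since l = s, s divides e. r divides e, so lcm(s, r) divides e. Since w divides e, lcm(w, lcm(s, r)) divides e.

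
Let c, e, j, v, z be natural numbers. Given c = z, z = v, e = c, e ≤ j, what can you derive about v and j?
v ≤ j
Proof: e = c and c = z, so e = z. z = v, so e = v. Since e ≤ j, v ≤ j.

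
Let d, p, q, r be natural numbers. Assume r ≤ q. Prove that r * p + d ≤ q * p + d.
r ≤ q, so r * p ≤ q * p. Then r * p + d ≤ q * p + d.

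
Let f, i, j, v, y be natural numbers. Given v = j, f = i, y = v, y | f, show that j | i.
f = i and y | f, therefore y | i. Since y = v, v | i. Since v = j, j | i.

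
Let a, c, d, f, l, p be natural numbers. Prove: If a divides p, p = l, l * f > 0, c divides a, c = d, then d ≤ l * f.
c divides a and a divides p, so c divides p. Since p = l, c divides l. c = d, so d divides l. Then d divides l * f. Since l * f > 0, d ≤ l * f.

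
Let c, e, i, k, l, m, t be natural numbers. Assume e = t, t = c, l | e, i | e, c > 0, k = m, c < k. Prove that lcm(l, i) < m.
e = t and t = c, therefore e = c. l | e and i | e, thus lcm(l, i) | e. e = c, so lcm(l, i) | c. c > 0, so lcm(l, i) ≤ c. Because k = m and c < k, c < m. lcm(l, i) ≤ c, so lcm(l, i) < m.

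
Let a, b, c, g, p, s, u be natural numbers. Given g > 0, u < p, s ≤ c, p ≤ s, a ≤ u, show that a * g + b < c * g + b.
u < p and p ≤ s, thus u < s. Because s ≤ c, u < c. a ≤ u, so a < c. Since g > 0, a * g < c * g. Then a * g + b < c * g + b.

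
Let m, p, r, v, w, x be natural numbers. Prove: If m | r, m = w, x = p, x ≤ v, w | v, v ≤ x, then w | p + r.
From v ≤ x and x ≤ v, v = x. Since x = p, v = p. w | v, so w | p. From m = w and m | r, w | r. Since w | p, w | p + r.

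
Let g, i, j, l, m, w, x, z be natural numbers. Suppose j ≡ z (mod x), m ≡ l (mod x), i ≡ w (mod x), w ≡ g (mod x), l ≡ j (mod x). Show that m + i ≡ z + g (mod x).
Since m ≡ l (mod x) and l ≡ j (mod x), m ≡ j (mod x). j ≡ z (mod x), so m ≡ z (mod x). i ≡ w (mod x) and w ≡ g (mod x), thus i ≡ g (mod x). m ≡ z (mod x), so m + i ≡ z + g (mod x).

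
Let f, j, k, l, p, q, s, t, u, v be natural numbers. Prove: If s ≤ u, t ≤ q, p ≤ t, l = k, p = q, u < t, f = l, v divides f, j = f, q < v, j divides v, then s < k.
s ≤ u and u < t, therefore s < t. p = q and p ≤ t, therefore q ≤ t. t ≤ q, so q = t. j = f and j divides v, hence f divides v. Since v divides f, v = f. Since f = l, v = l. Since l = k, v = k. Since q < v, q < k. q = t, so t < k. Since s < t, s < k.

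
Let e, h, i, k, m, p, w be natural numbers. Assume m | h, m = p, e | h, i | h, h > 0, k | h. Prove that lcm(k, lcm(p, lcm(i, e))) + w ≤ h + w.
m = p and m | h, so p | h. i | h and e | h, therefore lcm(i, e) | h. p | h, so lcm(p, lcm(i, e)) | h. Since k | h, lcm(k, lcm(p, lcm(i, e))) | h. Since h > 0, lcm(k, lcm(p, lcm(i, e))) ≤ h. Then lcm(k, lcm(p, lcm(i, e))) + w ≤ h + w.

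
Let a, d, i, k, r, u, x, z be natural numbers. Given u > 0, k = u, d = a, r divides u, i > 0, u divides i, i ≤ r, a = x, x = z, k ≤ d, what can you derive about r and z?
r ≤ z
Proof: a = x and x = z, therefore a = z. u divides i and i > 0, thus u ≤ i. Since i ≤ r, u ≤ r. From r divides u and u > 0, r ≤ u. u ≤ r, so u = r. Since k = u, k = r. d = a and k ≤ d, therefore k ≤ a. Because k = r, r ≤ a. Since a = z, r ≤ z.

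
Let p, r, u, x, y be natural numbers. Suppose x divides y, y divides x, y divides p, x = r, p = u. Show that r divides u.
Since y divides x and x divides y, y = x. p = u and y divides p, therefore y divides u. y = x, so x divides u. Because x = r, r divides u.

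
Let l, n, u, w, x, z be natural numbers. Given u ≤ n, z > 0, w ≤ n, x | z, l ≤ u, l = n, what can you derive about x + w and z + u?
x + w ≤ z + u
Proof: x | z and z > 0, thus x ≤ z. l = n and l ≤ u, therefore n ≤ u. u ≤ n, so n = u. Since w ≤ n, w ≤ u. x ≤ z, so x + w ≤ z + u.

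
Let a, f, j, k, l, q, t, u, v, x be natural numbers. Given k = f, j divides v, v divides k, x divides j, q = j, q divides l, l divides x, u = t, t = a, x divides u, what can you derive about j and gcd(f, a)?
j divides gcd(f, a)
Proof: j divides v and v divides k, so j divides k. Since k = f, j divides f. Since q = j and q divides l, j divides l. l divides x, so j divides x. x divides j, so x = j. Because u = t and t = a, u = a. x divides u, so x divides a. Since x = j, j divides a. Since j divides f, j divides gcd(f, a).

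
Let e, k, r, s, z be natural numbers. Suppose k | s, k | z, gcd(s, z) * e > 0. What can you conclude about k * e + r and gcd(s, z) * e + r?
k * e + r ≤ gcd(s, z) * e + r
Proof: k | s and k | z, so k | gcd(s, z). Then k * e | gcd(s, z) * e. Since gcd(s, z) * e > 0, k * e ≤ gcd(s, z) * e. Then k * e + r ≤ gcd(s, z) * e + r.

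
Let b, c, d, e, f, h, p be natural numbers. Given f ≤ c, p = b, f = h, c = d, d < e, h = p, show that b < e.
f = h and h = p, hence f = p. Since p = b, f = b. c = d and f ≤ c, hence f ≤ d. Since d < e, f < e. f = b, so b < e.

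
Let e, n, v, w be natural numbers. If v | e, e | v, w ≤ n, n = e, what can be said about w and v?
w ≤ v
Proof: From e | v and v | e, e = v. n = e and w ≤ n, so w ≤ e. Since e = v, w ≤ v.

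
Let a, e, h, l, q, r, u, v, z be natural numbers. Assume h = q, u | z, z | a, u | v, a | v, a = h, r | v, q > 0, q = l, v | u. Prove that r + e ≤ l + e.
u | v and v | u, so u = v. Since u | z, v | z. From z | a, v | a. Since a | v, v = a. a = h and h = q, hence a = q. Since v = a, v = q. r | v, so r | q. q > 0, so r ≤ q. q = l, so r ≤ l. Then r + e ≤ l + e.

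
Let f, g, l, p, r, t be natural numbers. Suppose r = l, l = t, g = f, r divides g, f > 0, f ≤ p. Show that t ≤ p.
r = l and l = t, therefore r = t. From g = f and r divides g, r divides f. Since f > 0, r ≤ f. Since f ≤ p, r ≤ p. Since r = t, t ≤ p.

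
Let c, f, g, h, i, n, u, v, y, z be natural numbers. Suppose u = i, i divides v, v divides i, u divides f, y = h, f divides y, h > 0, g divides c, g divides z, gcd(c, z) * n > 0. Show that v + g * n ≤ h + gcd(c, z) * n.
i divides v and v divides i, so i = v. u = i, so u = v. From y = h and f divides y, f divides h. u divides f, so u divides h. Because u = v, v divides h. h > 0, so v ≤ h. Because g divides c and g divides z, g divides gcd(c, z). Then g * n divides gcd(c, z) * n. gcd(c, z) * n > 0, so g * n ≤ gcd(c, z) * n. Since v ≤ h, v + g * n ≤ h + gcd(c, z) * n.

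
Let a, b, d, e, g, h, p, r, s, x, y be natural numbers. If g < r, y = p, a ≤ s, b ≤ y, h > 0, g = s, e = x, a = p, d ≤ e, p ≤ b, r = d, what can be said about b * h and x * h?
b * h < x * h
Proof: y = p and b ≤ y, hence b ≤ p. Since p ≤ b, p = b. From a = p, a = b. Since a ≤ s, b ≤ s. g = s and g < r, so s < r. Since r = d, s < d. b ≤ s, so b < d. e = x and d ≤ e, so d ≤ x. b < d, so b < x. Since h > 0, b * h < x * h.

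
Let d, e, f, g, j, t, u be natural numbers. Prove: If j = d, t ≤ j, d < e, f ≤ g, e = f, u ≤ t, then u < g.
j = d and t ≤ j, thus t ≤ d. u ≤ t, so u ≤ d. e = f and d < e, hence d < f. Because u ≤ d, u < f. Since f ≤ g, u < g.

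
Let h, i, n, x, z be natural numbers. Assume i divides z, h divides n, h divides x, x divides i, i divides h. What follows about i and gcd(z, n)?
i divides gcd(z, n)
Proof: h divides x and x divides i, therefore h divides i. Since i divides h, h = i. Since h divides n, i divides n. i divides z, so i divides gcd(z, n).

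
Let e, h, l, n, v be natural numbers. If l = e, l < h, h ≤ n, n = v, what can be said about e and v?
e < v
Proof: l = e and l < h, thus e < h. Since h ≤ n, e < n. n = v, so e < v.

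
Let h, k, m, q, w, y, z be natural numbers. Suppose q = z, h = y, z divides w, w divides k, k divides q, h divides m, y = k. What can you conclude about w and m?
w divides m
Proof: h = y and y = k, therefore h = k. Because q = z and k divides q, k divides z. Since z divides w, k divides w. w divides k, so k = w. Since h = k, h = w. Since h divides m, w divides m.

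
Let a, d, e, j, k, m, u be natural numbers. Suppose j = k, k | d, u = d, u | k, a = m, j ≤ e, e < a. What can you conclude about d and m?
d < m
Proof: From u = d and u | k, d | k. k | d, so k = d. j = k, so j = d. From j ≤ e and e < a, j < a. a = m, so j < m. j = d, so d < m.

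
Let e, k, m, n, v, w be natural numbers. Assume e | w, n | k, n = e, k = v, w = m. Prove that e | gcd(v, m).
n = e and n | k, hence e | k. k = v, so e | v. w = m and e | w, thus e | m. Since e | v, e | gcd(v, m).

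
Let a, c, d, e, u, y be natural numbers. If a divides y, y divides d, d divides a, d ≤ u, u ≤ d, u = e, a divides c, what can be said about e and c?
e divides c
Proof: Because a divides y and y divides d, a divides d. d divides a, so a = d. d ≤ u and u ≤ d, thus d = u. a = d, so a = u. u = e, so a = e. a divides c, so e divides c.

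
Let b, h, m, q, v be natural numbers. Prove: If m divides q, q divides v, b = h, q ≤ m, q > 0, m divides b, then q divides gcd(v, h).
m divides q and q > 0, thus m ≤ q. q ≤ m, so m = q. b = h and m divides b, so m divides h. Since m = q, q divides h. From q divides v, q divides gcd(v, h).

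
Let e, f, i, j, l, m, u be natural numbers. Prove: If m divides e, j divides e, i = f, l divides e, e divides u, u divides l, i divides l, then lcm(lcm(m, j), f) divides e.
m divides e and j divides e, therefore lcm(m, j) divides e. From e divides u and u divides l, e divides l. l divides e, so l = e. i divides l, so i divides e. Since i = f, f divides e. Since lcm(m, j) divides e, lcm(lcm(m, j), f) divides e.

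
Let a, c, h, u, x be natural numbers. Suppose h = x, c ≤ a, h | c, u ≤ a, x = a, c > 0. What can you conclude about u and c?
u ≤ c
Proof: h | c and c > 0, hence h ≤ c. Because h = x, x ≤ c. Since x = a, a ≤ c. c ≤ a, so a = c. Since u ≤ a, u ≤ c.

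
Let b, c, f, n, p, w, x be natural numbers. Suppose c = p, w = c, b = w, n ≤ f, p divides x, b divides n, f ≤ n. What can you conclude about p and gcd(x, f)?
p divides gcd(x, f)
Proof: b = w and w = c, hence b = c. n ≤ f and f ≤ n, thus n = f. Since b divides n, b divides f. Since b = c, c divides f. c = p, so p divides f. Since p divides x, p divides gcd(x, f).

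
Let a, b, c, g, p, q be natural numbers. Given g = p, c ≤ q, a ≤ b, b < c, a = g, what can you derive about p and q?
p < q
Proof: a = g and g = p, hence a = p. b < c and c ≤ q, thus b < q. Because a ≤ b, a < q. Since a = p, p < q.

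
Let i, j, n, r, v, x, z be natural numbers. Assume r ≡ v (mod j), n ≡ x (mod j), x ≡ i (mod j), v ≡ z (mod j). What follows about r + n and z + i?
r + n ≡ z + i (mod j)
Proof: r ≡ v (mod j) and v ≡ z (mod j), therefore r ≡ z (mod j). n ≡ x (mod j) and x ≡ i (mod j), thus n ≡ i (mod j). Since r ≡ z (mod j), r + n ≡ z + i (mod j).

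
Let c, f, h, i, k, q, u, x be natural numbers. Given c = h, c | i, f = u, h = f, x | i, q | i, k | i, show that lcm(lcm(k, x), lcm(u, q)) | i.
Because k | i and x | i, lcm(k, x) | i. c = h and h = f, thus c = f. Because c | i, f | i. Since f = u, u | i. Since q | i, lcm(u, q) | i. lcm(k, x) | i, so lcm(lcm(k, x), lcm(u, q)) | i.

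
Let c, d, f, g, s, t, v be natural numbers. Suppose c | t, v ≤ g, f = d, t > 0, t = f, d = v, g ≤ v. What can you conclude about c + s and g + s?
c + s ≤ g + s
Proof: f = d and d = v, hence f = v. Since v ≤ g and g ≤ v, v = g. f = v, so f = g. Because c | t and t > 0, c ≤ t. t = f, so c ≤ f. Since f = g, c ≤ g. Then c + s ≤ g + s.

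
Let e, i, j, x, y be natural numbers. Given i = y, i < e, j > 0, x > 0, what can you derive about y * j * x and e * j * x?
y * j * x < e * j * x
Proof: Because i = y and i < e, y < e. Since j > 0, by multiplying by a positive, y * j < e * j. Since x > 0, by multiplying by a positive, y * j * x < e * j * x.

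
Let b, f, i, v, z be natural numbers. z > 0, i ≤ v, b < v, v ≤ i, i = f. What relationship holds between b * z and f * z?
b * z < f * z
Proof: From v ≤ i and i ≤ v, v = i. i = f, so v = f. b < v, so b < f. z > 0, so b * z < f * z.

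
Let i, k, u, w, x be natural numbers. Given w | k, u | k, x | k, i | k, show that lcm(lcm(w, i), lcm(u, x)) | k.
From w | k and i | k, lcm(w, i) | k. u | k and x | k, thus lcm(u, x) | k. lcm(w, i) | k, so lcm(lcm(w, i), lcm(u, x)) | k.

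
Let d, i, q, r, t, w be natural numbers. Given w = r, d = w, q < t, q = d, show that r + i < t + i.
d = w and w = r, thus d = r. Since q = d and q < t, d < t. d = r, so r < t. Then r + i < t + i.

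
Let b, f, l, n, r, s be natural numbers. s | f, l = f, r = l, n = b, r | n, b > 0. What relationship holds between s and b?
s ≤ b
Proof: n = b and r | n, therefore r | b. Because r = l, l | b. Since l = f, f | b. s | f, so s | b. Since b > 0, s ≤ b.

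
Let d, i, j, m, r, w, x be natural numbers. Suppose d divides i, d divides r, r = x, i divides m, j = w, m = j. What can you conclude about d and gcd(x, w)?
d divides gcd(x, w)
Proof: Since r = x and d divides r, d divides x. From m = j and j = w, m = w. From d divides i and i divides m, d divides m. From m = w, d divides w. d divides x, so d divides gcd(x, w).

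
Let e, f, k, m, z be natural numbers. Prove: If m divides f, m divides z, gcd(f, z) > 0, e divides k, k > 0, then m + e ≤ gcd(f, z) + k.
m divides f and m divides z, thus m divides gcd(f, z). Since gcd(f, z) > 0, m ≤ gcd(f, z). Because e divides k and k > 0, e ≤ k. Since m ≤ gcd(f, z), m + e ≤ gcd(f, z) + k.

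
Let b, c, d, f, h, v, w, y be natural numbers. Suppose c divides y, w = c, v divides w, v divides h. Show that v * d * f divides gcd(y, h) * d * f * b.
w = c and v divides w, therefore v divides c. Since c divides y, v divides y. v divides h, so v divides gcd(y, h). Then v * d divides gcd(y, h) * d. Then v * d * f divides gcd(y, h) * d * f. Then v * d * f divides gcd(y, h) * d * f * b.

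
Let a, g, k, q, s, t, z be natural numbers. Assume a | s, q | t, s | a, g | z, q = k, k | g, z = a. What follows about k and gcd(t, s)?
k | gcd(t, s)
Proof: Because q = k and q | t, k | t. Since a | s and s | a, a = s. From z = a, z = s. k | g and g | z, so k | z. z = s, so k | s. Because k | t, k | gcd(t, s).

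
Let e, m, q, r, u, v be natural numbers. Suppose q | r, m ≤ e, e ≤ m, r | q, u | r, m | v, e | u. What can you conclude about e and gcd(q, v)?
e | gcd(q, v)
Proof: r | q and q | r, thus r = q. e | u and u | r, thus e | r. r = q, so e | q. From m ≤ e and e ≤ m, m = e. m | v, so e | v. Since e | q, e | gcd(q, v).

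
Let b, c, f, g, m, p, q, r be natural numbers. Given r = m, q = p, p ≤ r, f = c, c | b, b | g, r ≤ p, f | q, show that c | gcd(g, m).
c | b and b | g, so c | g. Since p ≤ r and r ≤ p, p = r. r = m, so p = m. f = c and f | q, so c | q. From q = p, c | p. Since p = m, c | m. Because c | g, c | gcd(g, m).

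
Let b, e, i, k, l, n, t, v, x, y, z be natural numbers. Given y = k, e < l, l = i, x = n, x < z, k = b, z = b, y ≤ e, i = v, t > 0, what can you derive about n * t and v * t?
n * t < v * t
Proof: x = n and x < z, so n < z. z = b, so n < b. Since y = k and k = b, y = b. y ≤ e, so b ≤ e. n < b, so n < e. l = i and i = v, hence l = v. e < l, so e < v. Since n < e, n < v. Since t > 0, n * t < v * t.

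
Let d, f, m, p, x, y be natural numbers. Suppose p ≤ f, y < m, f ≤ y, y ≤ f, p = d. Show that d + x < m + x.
From y ≤ f and f ≤ y, y = f. Since y < m, f < m. Because p ≤ f, p < m. From p = d, d < m. Then d + x < m + x.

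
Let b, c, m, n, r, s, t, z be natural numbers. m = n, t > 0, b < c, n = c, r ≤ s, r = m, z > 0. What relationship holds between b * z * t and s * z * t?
b * z * t < s * z * t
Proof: r = m and m = n, so r = n. r ≤ s, so n ≤ s. n = c, so c ≤ s. Since b < c, b < s. Since z > 0, by multiplying by a positive, b * z < s * z. Since t > 0, by multiplying by a positive, b * z * t < s * z * t.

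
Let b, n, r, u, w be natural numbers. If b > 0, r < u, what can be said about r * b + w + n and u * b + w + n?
r * b + w + n < u * b + w + n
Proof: r < u and b > 0. By multiplying by a positive, r * b < u * b. Then r * b + w < u * b + w. Then r * b + w + n < u * b + w + n.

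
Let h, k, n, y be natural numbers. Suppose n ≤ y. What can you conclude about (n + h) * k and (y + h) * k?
(n + h) * k ≤ (y + h) * k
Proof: n ≤ y, hence n + h ≤ y + h. Then (n + h) * k ≤ (y + h) * k.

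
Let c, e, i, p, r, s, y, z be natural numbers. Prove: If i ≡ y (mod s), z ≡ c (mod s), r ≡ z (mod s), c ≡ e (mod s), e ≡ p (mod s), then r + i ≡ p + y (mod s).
From r ≡ z (mod s) and z ≡ c (mod s), r ≡ c (mod s). Since c ≡ e (mod s), r ≡ e (mod s). e ≡ p (mod s), so r ≡ p (mod s). Combined with i ≡ y (mod s), by adding congruences, r + i ≡ p + y (mod s).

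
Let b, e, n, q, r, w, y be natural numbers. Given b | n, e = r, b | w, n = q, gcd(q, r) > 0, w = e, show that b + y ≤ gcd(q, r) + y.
n = q and b | n, so b | q. w = e and e = r, thus w = r. Since b | w, b | r. b | q, so b | gcd(q, r). gcd(q, r) > 0, so b ≤ gcd(q, r). Then b + y ≤ gcd(q, r) + y.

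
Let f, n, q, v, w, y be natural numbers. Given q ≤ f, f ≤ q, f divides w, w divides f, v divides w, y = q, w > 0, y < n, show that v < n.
From w divides f and f divides w, w = f. f ≤ q and q ≤ f, thus f = q. w = f, so w = q. v divides w and w > 0, so v ≤ w. Since w = q, v ≤ q. y = q and y < n, hence q < n. Since v ≤ q, v < n.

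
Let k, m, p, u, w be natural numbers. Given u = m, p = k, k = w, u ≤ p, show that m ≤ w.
p = k and k = w, hence p = w. Since u ≤ p, u ≤ w. u = m, so m ≤ w.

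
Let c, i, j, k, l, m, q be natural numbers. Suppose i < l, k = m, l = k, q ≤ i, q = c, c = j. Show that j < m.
Because q = c and c = j, q = j. Because l = k and i < l, i < k. From k = m, i < m. q ≤ i, so q < m. q = j, so j < m.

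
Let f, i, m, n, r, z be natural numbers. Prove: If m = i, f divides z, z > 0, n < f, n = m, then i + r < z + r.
n = m and m = i, hence n = i. From n < f, i < f. f divides z and z > 0, so f ≤ z. From i < f, i < z. Then i + r < z + r.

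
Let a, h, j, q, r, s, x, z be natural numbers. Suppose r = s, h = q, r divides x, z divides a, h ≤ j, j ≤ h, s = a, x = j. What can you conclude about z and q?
z divides q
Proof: j ≤ h and h ≤ j, thus j = h. h = q, so j = q. Since r = s and r divides x, s divides x. s = a, so a divides x. x = j, so a divides j. z divides a, so z divides j. Since j = q, z divides q.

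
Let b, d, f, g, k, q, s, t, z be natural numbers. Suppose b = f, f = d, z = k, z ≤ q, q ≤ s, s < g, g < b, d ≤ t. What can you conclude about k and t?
k < t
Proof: b = f and f = d, thus b = d. Since z ≤ q and q ≤ s, z ≤ s. s < g and g < b, so s < b. z ≤ s, so z < b. Since z = k, k < b. From b = d, k < d. Since d ≤ t, k < t.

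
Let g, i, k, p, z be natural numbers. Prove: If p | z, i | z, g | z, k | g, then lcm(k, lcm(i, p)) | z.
From k | g and g | z, k | z. i | z and p | z, hence lcm(i, p) | z. k | z, so lcm(k, lcm(i, p)) | z.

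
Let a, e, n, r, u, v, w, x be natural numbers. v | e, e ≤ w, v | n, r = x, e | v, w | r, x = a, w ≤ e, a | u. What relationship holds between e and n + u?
e | n + u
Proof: v | e and e | v, so v = e. v | n, so e | n. Because w ≤ e and e ≤ w, w = e. r = x and w | r, hence w | x. w = e, so e | x. x = a, so e | a. Since a | u, e | u. From e | n, e | n + u.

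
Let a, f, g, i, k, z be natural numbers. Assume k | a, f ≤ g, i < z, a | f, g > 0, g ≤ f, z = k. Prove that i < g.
Since z = k and i < z, i < k. f ≤ g and g ≤ f, therefore f = g. Because k | a and a | f, k | f. Since f = g, k | g. Since g > 0, k ≤ g. i < k, so i < g.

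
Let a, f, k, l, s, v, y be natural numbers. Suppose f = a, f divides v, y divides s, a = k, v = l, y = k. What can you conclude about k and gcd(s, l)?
k divides gcd(s, l)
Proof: y = k and y divides s, so k divides s. Since f = a and a = k, f = k. v = l and f divides v, hence f divides l. Because f = k, k divides l. Since k divides s, k divides gcd(s, l).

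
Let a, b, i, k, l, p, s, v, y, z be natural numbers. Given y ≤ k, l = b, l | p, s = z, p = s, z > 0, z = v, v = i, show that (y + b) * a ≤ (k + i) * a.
z = v and v = i, thus z = i. p = s and l | p, therefore l | s. s = z, so l | z. Since z > 0, l ≤ z. z = i, so l ≤ i. Since l = b, b ≤ i. y ≤ k, so y + b ≤ k + i. Then (y + b) * a ≤ (k + i) * a.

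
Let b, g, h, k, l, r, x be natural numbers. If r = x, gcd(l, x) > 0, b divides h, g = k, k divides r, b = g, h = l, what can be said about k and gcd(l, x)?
k ≤ gcd(l, x)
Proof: Since b = g and b divides h, g divides h. h = l, so g divides l. Because g = k, k divides l. r = x and k divides r, hence k divides x. From k divides l, k divides gcd(l, x). gcd(l, x) > 0, so k ≤ gcd(l, x).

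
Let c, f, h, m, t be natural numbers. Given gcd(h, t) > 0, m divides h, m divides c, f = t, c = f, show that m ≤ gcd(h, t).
From c = f and f = t, c = t. m divides c, so m divides t. m divides h, so m divides gcd(h, t). gcd(h, t) > 0, so m ≤ gcd(h, t).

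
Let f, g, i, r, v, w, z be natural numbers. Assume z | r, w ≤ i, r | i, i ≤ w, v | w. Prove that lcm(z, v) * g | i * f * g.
z | r and r | i, therefore z | i. Because w ≤ i and i ≤ w, w = i. Since v | w, v | i. z | i, so lcm(z, v) | i. Then lcm(z, v) | i * f. Then lcm(z, v) * g | i * f * g.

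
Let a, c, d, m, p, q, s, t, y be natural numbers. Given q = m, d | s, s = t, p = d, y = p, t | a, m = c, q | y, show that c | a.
From y = p and p = d, y = d. From q = m and q | y, m | y. Since m = c, c | y. y = d, so c | d. s = t and d | s, thus d | t. Since c | d, c | t. Since t | a, c | a.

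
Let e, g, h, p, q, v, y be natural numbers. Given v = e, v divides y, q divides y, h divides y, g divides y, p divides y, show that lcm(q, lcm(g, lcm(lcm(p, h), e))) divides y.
p divides y and h divides y, so lcm(p, h) divides y. v = e and v divides y, thus e divides y. lcm(p, h) divides y, so lcm(lcm(p, h), e) divides y. g divides y, so lcm(g, lcm(lcm(p, h), e)) divides y. q divides y, so lcm(q, lcm(g, lcm(lcm(p, h), e))) divides y.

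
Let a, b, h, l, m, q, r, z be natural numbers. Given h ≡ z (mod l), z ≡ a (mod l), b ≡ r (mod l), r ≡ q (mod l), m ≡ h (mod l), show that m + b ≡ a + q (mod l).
m ≡ h (mod l) and h ≡ z (mod l), hence m ≡ z (mod l). Since z ≡ a (mod l), m ≡ a (mod l). b ≡ r (mod l) and r ≡ q (mod l), therefore b ≡ q (mod l). m ≡ a (mod l), so m + b ≡ a + q (mod l).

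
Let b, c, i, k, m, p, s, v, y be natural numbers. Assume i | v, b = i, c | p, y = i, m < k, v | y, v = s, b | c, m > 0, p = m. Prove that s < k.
Because y = i and v | y, v | i. i | v, so i = v. v = s, so i = s. Because b = i and b | c, i | c. c | p, so i | p. Since p = m, i | m. Since i = s, s | m. From m > 0, s ≤ m. Since m < k, s < k.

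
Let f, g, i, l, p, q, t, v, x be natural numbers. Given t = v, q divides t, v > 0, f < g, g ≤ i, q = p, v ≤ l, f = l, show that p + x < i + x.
Since q = p and q divides t, p divides t. Since t = v, p divides v. Since v > 0, p ≤ v. f = l and f < g, thus l < g. v ≤ l, so v < g. From g ≤ i, v < i. p ≤ v, so p < i. Then p + x < i + x.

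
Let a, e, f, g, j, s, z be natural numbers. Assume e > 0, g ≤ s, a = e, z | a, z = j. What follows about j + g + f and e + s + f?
j + g + f ≤ e + s + f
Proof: Since a = e and z | a, z | e. e > 0, so z ≤ e. Since z = j, j ≤ e. Since g ≤ s, j + g ≤ e + s. Then j + g + f ≤ e + s + f.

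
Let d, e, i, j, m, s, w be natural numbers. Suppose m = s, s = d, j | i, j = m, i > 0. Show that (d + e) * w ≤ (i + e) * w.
j = m and m = s, so j = s. s = d, so j = d. Since j | i and i > 0, j ≤ i. Since j = d, d ≤ i. Then d + e ≤ i + e. Then (d + e) * w ≤ (i + e) * w.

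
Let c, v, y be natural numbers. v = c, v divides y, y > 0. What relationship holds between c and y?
c ≤ y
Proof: v divides y and y > 0, hence v ≤ y. v = c, so c ≤ y.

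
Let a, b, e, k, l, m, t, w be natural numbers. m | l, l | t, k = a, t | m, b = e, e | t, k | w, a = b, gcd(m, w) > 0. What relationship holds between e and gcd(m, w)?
e ≤ gcd(m, w)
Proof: Since m | l and l | t, m | t. t | m, so t = m. e | t, so e | m. From k = a and k | w, a | w. Since a = b, b | w. Because b = e, e | w. Since e | m, e | gcd(m, w). gcd(m, w) > 0, so e ≤ gcd(m, w).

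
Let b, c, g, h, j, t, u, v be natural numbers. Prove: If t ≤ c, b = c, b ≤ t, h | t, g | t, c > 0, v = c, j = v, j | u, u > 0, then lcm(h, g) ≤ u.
b = c and b ≤ t, hence c ≤ t. Since t ≤ c, t = c. Since h | t and g | t, lcm(h, g) | t. From t = c, lcm(h, g) | c. c > 0, so lcm(h, g) ≤ c. j = v and j | u, hence v | u. Since v = c, c | u. u > 0, so c ≤ u. Since lcm(h, g) ≤ c, lcm(h, g) ≤ u.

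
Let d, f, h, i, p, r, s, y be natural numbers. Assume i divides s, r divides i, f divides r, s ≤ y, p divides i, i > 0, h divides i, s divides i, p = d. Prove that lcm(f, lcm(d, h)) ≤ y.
Since f divides r and r divides i, f divides i. From p = d and p divides i, d divides i. h divides i, so lcm(d, h) divides i. Since f divides i, lcm(f, lcm(d, h)) divides i. From i > 0, lcm(f, lcm(d, h)) ≤ i. s divides i and i divides s, therefore s = i. s ≤ y, so i ≤ y. lcm(f, lcm(d, h)) ≤ i, so lcm(f, lcm(d, h)) ≤ y.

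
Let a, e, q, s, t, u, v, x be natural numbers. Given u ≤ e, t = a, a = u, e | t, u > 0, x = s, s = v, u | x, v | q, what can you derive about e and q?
e | q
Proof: t = a and a = u, hence t = u. Since e | t, e | u. u > 0, so e ≤ u. Because u ≤ e, u = e. From x = s and s = v, x = v. u | x, so u | v. Since v | q, u | q. Since u = e, e | q.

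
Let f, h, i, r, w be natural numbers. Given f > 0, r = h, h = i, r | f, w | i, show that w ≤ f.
Since r = h and r | f, h | f. h = i, so i | f. w | i, so w | f. From f > 0, w ≤ f.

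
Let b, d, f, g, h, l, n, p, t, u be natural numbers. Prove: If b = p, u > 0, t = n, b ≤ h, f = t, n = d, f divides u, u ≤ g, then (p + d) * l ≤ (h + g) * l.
b = p and b ≤ h, therefore p ≤ h. Because f = t and t = n, f = n. n = d, so f = d. Since f divides u, d divides u. u > 0, so d ≤ u. u ≤ g, so d ≤ g. p ≤ h, so p + d ≤ h + g. By multiplying by a non-negative, (p + d) * l ≤ (h + g) * l.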